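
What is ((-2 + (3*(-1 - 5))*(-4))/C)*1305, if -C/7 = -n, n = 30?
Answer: 435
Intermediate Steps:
C = 210 (C = -(-7)*30 = -7*(-30) = 210)
((-2 + (3*(-1 - 5))*(-4))/C)*1305 = ((-2 + (3*(-1 - 5))*(-4))/210)*1305 = ((-2 + (3*(-6))*(-4))*(1/210))*1305 = ((-2 - 18*(-4))*(1/210))*1305 = ((-2 + 72)*(1/210))*1305 = (70*(1/210))*1305 = (⅓)*1305 = 435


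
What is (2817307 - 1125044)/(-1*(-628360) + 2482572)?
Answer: 1692263/3110932 ≈ 0.54397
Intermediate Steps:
(2817307 - 1125044)/(-1*(-628360) + 2482572) = 1692263/(628360 + 2482572) = 1692263/3110932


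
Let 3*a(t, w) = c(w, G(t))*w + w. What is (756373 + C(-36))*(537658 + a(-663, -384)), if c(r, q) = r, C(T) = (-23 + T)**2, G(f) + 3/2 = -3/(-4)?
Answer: 445792664428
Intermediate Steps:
G(f) = -3/4 (G(f) = -3/2 - 3/(-4) = -3/2 - 3*(-1/4) = -3/2 + 3/4 = -3/4)
a(t, w) = w/3 + w**2/3 (a(t, w) = (w*w + w)/3 = (w**2 + w)/3 = (w + w**2)/3 = w/3 + w**2/3)
(756373 + C(-36))*(537658 + a(-663, -384)) = (756373 + (-23 - 36)**2)*(537658 + (1/3)*(-384)*(1 - 384)) = (756373 + (-59)**2)*(537658 + (1/3)*(-384)*(-383)) = (756373 + 3481)*(537658 + 49024) = 759854*586682 = 445792664428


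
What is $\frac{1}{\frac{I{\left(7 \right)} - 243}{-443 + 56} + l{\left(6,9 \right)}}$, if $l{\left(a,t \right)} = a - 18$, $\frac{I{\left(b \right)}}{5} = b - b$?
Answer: $- \frac{43}{489} \approx -0.087934$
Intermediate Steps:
$I{\left(b \right)} = 0$ ($I{\left(b \right)} = 5 \left(b - b\right) = 5 \cdot 0 = 0$)
$l{\left(a,t \right)} = -18 + a$
$\frac{1}{\frac{I{\left(7 \right)} - 243}{-443 + 56} + l{\left(6,9 \right)}} = \frac{1}{\frac{0 - 243}{-443 + 56} + \left(-18 + 6\right)} = \frac{1}{- \frac{243}{-387} - 12} = \frac{1}{\left(-243\right) \left(- \frac{1}{387}\right) - 12} = \frac{1}{\frac{27}{43} - 12} = \frac{1}{- \frac{489}{43}} = - \frac{43}{489}$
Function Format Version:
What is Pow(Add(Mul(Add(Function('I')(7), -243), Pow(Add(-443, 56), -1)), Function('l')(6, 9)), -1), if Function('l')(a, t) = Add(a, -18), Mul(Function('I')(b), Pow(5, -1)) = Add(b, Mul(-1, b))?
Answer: Rational(-43, 489) ≈ -0.087934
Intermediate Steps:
Function('I')(b) = 0 (Function('I')(b) = Mul(5, Add(b, Mul(-1, b))) = Mul(5, 0) = 0)
Function('l')(a, t) = Add(-18, a)
Pow(Add(Mul(Add(Function('I')(7), -243), Pow(Add(-443, 56), -1)), Function('l')(6, 9)), -1) = Pow(Add(Mul(Add(0, -243), Pow(Add(-443, 56), -1)), Add(-18, 6)), -1) = Pow(Add(Mul(-243, Pow(-387, -1)), -12), -1) = Pow(Add(Mul(-243, Rational(-1, 387)), -12), -1) = Pow(Add(Rational(27, 43), -12), -1) = Pow(Rational(-489, 43), -1) = Rational(-43, 489)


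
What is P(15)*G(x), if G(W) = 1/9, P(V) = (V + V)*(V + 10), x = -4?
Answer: 250/3 ≈ 83.333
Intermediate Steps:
P(V) = 2*V*(10 + V) (P(V) = (2*V)*(10 + V) = 2*V*(10 + V))
G(W) = 1/9
P(15)*G(x) = (2*15*(10 + 15))*(1/9) = (2*15*25)*(1/9) = 750*(1/9) = 250/3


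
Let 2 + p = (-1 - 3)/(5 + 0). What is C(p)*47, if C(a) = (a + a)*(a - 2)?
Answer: 31584/25 ≈ 1263.4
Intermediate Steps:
p = -14/5 (p = -2 + (-1 - 3)/(5 + 0) = -2 - 4/5 = -2 - 4*⅕ = -2 - ⅘ = -14/5 ≈ -2.8000)
C(a) = 2*a*(-2 + a) (C(a) = (2*a)*(-2 + a) = 2*a*(-2 + a))
C(p)*47 = (2*(-14/5)*(-2 - 14/5))*47 = (2*(-14/5)*(-24/5))*47 = (672/25)*47 = 31584/25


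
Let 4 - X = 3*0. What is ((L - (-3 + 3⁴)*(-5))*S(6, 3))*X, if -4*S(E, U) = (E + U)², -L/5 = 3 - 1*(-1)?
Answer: -29970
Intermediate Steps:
L = -20 (L = -5*(3 - 1*(-1)) = -5*(3 + 1) = -5*4 = -20)
S(E, U) = -(E + U)²/4
X = 4 (X = 4 - 3*0 = 4 - 1*0 = 4 + 0 = 4)
((L - (-3 + 3⁴)*(-5))*S(6, 3))*X = ((-20 - (-3 + 3⁴)*(-5))*(-(6 + 3)²/4))*4 = ((-20 - (-3 + 81)*(-5))*(-¼*9²))*4 = ((-20 - 78*(-5))*(-¼*81))*4 = ((-20 - 1*(-390))*(-81/4))*4 = ((-20 + 390)*(-81/4))*4 = (370*(-81/4))*4 = -14985/2*4 = -29970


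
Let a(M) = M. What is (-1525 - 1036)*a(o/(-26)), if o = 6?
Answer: 591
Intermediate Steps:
(-1525 - 1036)*a(o/(-26)) = (-1525 - 1036)*(6/(-26)) = -15366*(-1)/26 = -2561*(-3/13) = 591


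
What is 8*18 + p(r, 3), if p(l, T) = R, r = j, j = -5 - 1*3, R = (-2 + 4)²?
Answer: 148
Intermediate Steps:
R = 4 (R = 2² = 4)
j = -8 (j = -5 - 3 = -8)
r = -8
p(l, T) = 4
8*18 + p(r, 3) = 8*18 + 4 = 144 + 4 = 148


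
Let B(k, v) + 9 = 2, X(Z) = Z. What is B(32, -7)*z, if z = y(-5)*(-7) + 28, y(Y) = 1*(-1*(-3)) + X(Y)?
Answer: -294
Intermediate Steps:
B(k, v) = -7 (B(k, v) = -9 + 2 = -7)
y(Y) = 3 + Y (y(Y) = 1*(-1*(-3)) + Y = 1*3 + Y = 3 + Y)
z = 42 (z = (3 - 5)*(-7) + 28 = -2*(-7) + 28 = 14 + 28 = 42)
B(32, -7)*z = -7*42 = -294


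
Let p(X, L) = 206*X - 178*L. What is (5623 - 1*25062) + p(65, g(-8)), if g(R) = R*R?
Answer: -17441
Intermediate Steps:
g(R) = R²
p(X, L) = -178*L + 206*X
(5623 - 1*25062) + p(65, g(-8)) = (5623 - 1*25062) + (-178*(-8)² + 206*65) = (5623 - 25062) + (-178*64 + 13390) = -19439 + (-11392 + 13390) = -19439 + 1998 = -17441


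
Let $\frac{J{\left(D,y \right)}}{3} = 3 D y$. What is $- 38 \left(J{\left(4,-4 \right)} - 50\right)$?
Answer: $7372$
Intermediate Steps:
$J{\left(D,y \right)} = 9 D y$ ($J{\left(D,y \right)} = 3 \cdot 3 D y = 9 D y$)
$- 38 \left(J{\left(4,-4 \right)} - 50\right) = - 38 \left(9 \cdot 4 \left(-4\right) - 50\right) = - 38 \left(-144 - 50\right) = \left(-38\right) \left(-194\right) = 7372$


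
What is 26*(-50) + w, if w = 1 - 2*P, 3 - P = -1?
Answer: -1307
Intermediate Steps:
P = 4 (P = 3 - 1*(-1) = 3 + 1 = 4)
w = -7 (w = 1 - 2*4 = 1 - 8 = -7)
26*(-50) + w = 26*(-50) - 7 = -1300 - 7 = -1307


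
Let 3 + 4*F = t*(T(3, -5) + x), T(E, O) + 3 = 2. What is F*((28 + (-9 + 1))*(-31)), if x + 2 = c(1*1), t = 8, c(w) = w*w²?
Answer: 2945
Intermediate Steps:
T(E, O) = -1 (T(E, O) = -3 + 2 = -1)
c(w) = w³
x = -1 (x = -2 + (1*1)³ = -2 + 1³ = -2 + 1 = -1)
F = -19/4 (F = -¾ + (8*(-1 - 1))/4 = -¾ + (8*(-2))/4 = -¾ + (¼)*(-16) = -¾ - 4 = -19/4 ≈ -4.7500)
F*((28 + (-9 + 1))*(-31)) = -19*(28 + (-9 + 1))*(-31)/4 = -19*(28 - 8)*(-31)/4 = -95*(-31) = -19/4*(-620) = 2945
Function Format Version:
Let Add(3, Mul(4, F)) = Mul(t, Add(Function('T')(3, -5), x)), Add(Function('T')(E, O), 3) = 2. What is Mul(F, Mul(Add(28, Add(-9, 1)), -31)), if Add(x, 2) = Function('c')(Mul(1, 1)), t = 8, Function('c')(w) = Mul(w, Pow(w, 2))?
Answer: 2945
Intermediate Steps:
Function('T')(E, O) = -1 (Function('T')(E, O) = Add(-3, 2) = -1)
Function('c')(w) = Pow(w, 3)
x = -1 (x = Add(-2, Pow(Mul(1, 1), 3)) = Add(-2, Pow(1, 3)) = Add(-2, 1) = -1)
F = Rational(-19, 4) (F = Add(Rational(-3, 4), Mul(Rational(1, 4), Mul(8, Add(-1, -1)))) = Add(Rational(-3, 4), Mul(Rational(1, 4), Mul(8, -2))) = Add(Rational(-3, 4), Mul(Rational(1, 4), -16)) = Add(Rational(-3, 4), -4) = Rational(-19, 4) ≈ -4.7500)
Mul(F, Mul(Add(28, Add(-9, 1)), -31)) = Mul(Rational(-19, 4), Mul(Add(28, Add(-9, 1)), -31)) = Mul(Rational(-19, 4), Mul(Add(28, -8), -31)) = Mul(Rational(-19, 4), Mul(20, -31)) = Mul(Rational(-19, 4), -620) = 2945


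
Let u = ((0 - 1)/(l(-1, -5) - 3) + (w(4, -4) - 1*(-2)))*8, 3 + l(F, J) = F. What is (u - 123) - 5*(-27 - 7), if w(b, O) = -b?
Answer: 225/7 ≈ 32.143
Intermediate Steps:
l(F, J) = -3 + F
u = -104/7 (u = ((0 - 1)/((-3 - 1) - 3) + (-1*4 - 1*(-2)))*8 = (-1/(-4 - 3) + (-4 + 2))*8 = (-1/(-7) - 2)*8 = (-1*(-⅐) - 2)*8 = (⅐ - 2)*8 = -13/7*8 = -104/7 ≈ -14.857)
(u - 123) - 5*(-27 - 7) = (-104/7 - 123) - 5*(-27 - 7) = -965/7 - 5*(-34) = -965/7 + 170 = 225/7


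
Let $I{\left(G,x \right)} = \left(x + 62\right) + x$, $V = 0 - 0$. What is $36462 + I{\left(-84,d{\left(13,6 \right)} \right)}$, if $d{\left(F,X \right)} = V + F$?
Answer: $36550$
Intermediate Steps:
$V = 0$ ($V = 0 + 0 = 0$)
$d{\left(F,X \right)} = F$ ($d{\left(F,X \right)} = 0 + F = F$)
$I{\left(G,x \right)} = 62 + 2 x$ ($I{\left(G,x \right)} = \left(62 + x\right) + x = 62 + 2 x$)
$36462 + I{\left(-84,d{\left(13,6 \right)} \right)} = 36462 + \left(62 + 2 \cdot 13\right) = 36462 + \left(62 + 26\right) = 36462 + 88 = 36550$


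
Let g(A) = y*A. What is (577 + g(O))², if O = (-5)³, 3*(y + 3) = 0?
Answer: 906304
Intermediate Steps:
y = -3 (y = -3 + (⅓)*0 = -3 + 0 = -3)
O = -125
g(A) = -3*A
(577 + g(O))² = (577 - 3*(-125))² = (577 + 375)² = 952² = 906304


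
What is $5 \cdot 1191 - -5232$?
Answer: $11187$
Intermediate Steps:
$5 \cdot 1191 - -5232 = 5955 + 5232 = 11187$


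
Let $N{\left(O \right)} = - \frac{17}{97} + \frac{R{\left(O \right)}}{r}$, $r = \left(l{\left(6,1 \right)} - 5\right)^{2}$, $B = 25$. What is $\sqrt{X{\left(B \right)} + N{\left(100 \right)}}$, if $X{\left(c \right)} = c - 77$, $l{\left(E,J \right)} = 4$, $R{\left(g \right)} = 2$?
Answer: $\frac{i \sqrt{472099}}{97} \approx 7.0835 i$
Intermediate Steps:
$r = 1$ ($r = \left(4 - 5\right)^{2} = \left(-1\right)^{2} = 1$)
$X{\left(c \right)} = -77 + c$
$N{\left(O \right)} = \frac{177}{97}$ ($N{\left(O \right)} = - \frac{17}{97} + \frac{2}{1} = \left(-17\right) \frac{1}{97} + 2 \cdot 1 = - \frac{17}{97} + 2 = \frac{177}{97}$)
$\sqrt{X{\left(B \right)} + N{\left(100 \right)}} = \sqrt{\left(-77 + 25\right) + \frac{177}{97}} = \sqrt{-52 + \frac{177}{97}} = \sqrt{- \frac{4867}{97}} = \frac{i \sqrt{472099}}{97}$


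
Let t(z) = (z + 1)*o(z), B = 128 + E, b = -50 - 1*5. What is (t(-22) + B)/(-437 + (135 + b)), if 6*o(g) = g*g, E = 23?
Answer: 1543/357 ≈ 4.3221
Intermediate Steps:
b = -55 (b = -50 - 5 = -55)
B = 151 (B = 128 + 23 = 151)
o(g) = g**2/6 (o(g) = (g*g)/6 = g**2/6)
t(z) = z**2*(1 + z)/6 (t(z) = (z + 1)*(z**2/6) = (1 + z)*(z**2/6) = z**2*(1 + z)/6)
(t(-22) + B)/(-437 + (135 + b)) = ((1/6)*(-22)**2*(1 - 22) + 151)/(-437 + (135 - 55)) = ((1/6)*484*(-21) + 151)/(-437 + 80) = (-1694 + 151)/(-357) = -1543*(-1/357) = 1543/357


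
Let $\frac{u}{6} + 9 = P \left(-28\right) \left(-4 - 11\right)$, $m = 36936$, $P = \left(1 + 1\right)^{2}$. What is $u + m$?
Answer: $46962$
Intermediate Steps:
$P = 4$ ($P = 2^{2} = 4$)
$u = 10026$ ($u = -54 + 6 \cdot 4 \left(-28\right) \left(-4 - 11\right) = -54 + 6 \left(- 112 \left(-4 - 11\right)\right) = -54 + 6 \left(\left(-112\right) \left(-15\right)\right) = -54 + 6 \cdot 1680 = -54 + 10080 = 10026$)
$u + m = 10026 + 36936 = 46962$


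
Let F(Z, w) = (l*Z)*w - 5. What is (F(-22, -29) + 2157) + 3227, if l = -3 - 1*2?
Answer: 2189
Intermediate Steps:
l = -5 (l = -3 - 2 = -5)
F(Z, w) = -5 - 5*Z*w (F(Z, w) = (-5*Z)*w - 5 = -5*Z*w - 5 = -5 - 5*Z*w)
(F(-22, -29) + 2157) + 3227 = ((-5 - 5*(-22)*(-29)) + 2157) + 3227 = ((-5 - 3190) + 2157) + 3227 = (-3195 + 2157) + 3227 = -1038 + 3227 = 2189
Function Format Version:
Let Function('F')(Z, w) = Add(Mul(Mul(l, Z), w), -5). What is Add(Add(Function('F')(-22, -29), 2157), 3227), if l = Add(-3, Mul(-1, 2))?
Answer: 2189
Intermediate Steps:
l = -5 (l = Add(-3, -2) = -5)
Function('F')(Z, w) = Add(-5, Mul(-5, Z, w)) (Function('F')(Z, w) = Add(Mul(Mul(-5, Z), w), -5) = Add(Mul(-5, Z, w), -5) = Add(-5, Mul(-5, Z, w)))
Add(Add(Function('F')(-22, -29), 2157), 3227) = Add(Add(Add(-5, Mul(-5, -22, -29)), 2157), 3227) = Add(Add(Add(-5, -3190), 2157), 3227) = Add(Add(-3195, 2157), 3227) = Add(-1038, 3227) = 2189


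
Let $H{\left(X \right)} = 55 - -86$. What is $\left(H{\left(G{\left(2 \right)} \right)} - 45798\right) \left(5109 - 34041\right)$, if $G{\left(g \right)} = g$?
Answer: $1320948324$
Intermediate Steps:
$H{\left(X \right)} = 141$ ($H{\left(X \right)} = 55 + 86 = 141$)
$\left(H{\left(G{\left(2 \right)} \right)} - 45798\right) \left(5109 - 34041\right) = \left(141 - 45798\right) \left(5109 - 34041\right) = \left(-45657\right) \left(-28932\right) = 1320948324$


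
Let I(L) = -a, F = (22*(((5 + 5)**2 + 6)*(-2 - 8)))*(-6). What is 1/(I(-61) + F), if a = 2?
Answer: 1/139918 ≈ 7.1470e-6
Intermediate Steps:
F = 139920 (F = (22*((10**2 + 6)*(-10)))*(-6) = (22*((100 + 6)*(-10)))*(-6) = (22*(106*(-10)))*(-6) = (22*(-1060))*(-6) = -23320*(-6) = 139920)
I(L) = -2 (I(L) = -1*2 = -2)
1/(I(-61) + F) = 1/(-2 + 139920) = 1/139918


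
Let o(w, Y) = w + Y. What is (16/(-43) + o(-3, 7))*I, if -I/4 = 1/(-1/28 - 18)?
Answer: 17472/21715 ≈ 0.80461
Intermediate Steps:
o(w, Y) = Y + w
I = 112/505 (I = -4/(-1/28 - 18) = -4/(-505/28) = -4*(-28/505) = 112/505 ≈ 0.22178)
(16/(-43) + o(-3, 7))*I = (16/(-43) + (7 - 3))*(112/505) = (16*(-1/43) + 4)*(112/505) = (-16/43 + 4)*(112/505) = (156/43)*(112/505) = 17472/21715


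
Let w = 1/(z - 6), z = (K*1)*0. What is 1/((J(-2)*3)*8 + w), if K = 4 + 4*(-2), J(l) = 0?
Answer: -6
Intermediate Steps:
K = -4 (K = 4 - 8 = -4)
z = 0 (z = -4*1*0 = -4*0 = 0)
w = -⅙ (w = 1/(0 - 6) = 1/(-6) = -⅙ ≈ -0.16667)
1/((J(-2)*3)*8 + w) = 1/((0*3)*8 - ⅙) = 1/(0*8 - ⅙) = 1/(0 - ⅙) = 1/(-⅙) = -6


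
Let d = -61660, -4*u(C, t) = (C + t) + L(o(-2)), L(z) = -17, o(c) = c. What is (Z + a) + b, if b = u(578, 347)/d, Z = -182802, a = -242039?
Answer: -26195695833/61660 ≈ -4.2484e+5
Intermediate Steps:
u(C, t) = 17/4 - C/4 - t/4 (u(C, t) = -((C + t) - 17)/4 = -(-17 + C + t)/4 = 17/4 - C/4 - t/4)
b = 227/61660 (b = (17/4 - ¼*578 - ¼*347)/(-61660) = (17/4 - 289/2 - 347/4)*(-1/61660) = -227*(-1/61660) = 227/61660 ≈ 0.0036815)
(Z + a) + b = (-182802 - 242039) + 227/61660 = -424841 + 227/61660 = -26195695833/61660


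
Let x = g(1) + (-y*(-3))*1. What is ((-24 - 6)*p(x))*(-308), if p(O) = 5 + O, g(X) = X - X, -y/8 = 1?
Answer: -175560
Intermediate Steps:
y = -8 (y = -8*1 = -8)
g(X) = 0
x = -24 (x = 0 + (-1*(-8)*(-3))*1 = 0 + (8*(-3))*1 = 0 - 24*1 = 0 - 24 = -24)
((-24 - 6)*p(x))*(-308) = ((-24 - 6)*(5 - 24))*(-308) = -30*(-19)*(-308) = 570*(-308) = -175560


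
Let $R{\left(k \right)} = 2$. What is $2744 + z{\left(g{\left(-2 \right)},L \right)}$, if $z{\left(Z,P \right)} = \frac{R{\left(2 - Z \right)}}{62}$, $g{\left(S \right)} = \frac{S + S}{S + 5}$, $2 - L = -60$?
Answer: $\frac{85065}{31} \approx 2744.0$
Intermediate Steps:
$L = 62$ ($L = 2 - -60 = 2 + 60 = 62$)
$g{\left(S \right)} = \frac{2 S}{5 + S}$
$z{\left(Z,P \right)} = \frac{1}{31}$ ($z{\left(Z,P \right)} = \frac{2}{62} = 2 \cdot \frac{1}{62} = \frac{1}{31}$)
$2744 + z{\left(g{\left(-2 \right)},L \right)} = 2744 + \frac{1}{31} = \frac{85065}{31}$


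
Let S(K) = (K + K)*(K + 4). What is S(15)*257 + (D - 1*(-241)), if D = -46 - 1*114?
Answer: 146571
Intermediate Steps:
D = -160 (D = -46 - 114 = -160)
S(K) = 2*K*(4 + K) (S(K) = (2*K)*(4 + K) = 2*K*(4 + K))
S(15)*257 + (D - 1*(-241)) = (2*15*(4 + 15))*257 + (-160 - 1*(-241)) = (2*15*19)*257 + (-160 + 241) = 570*257 + 81 = 146490 + 81 = 146571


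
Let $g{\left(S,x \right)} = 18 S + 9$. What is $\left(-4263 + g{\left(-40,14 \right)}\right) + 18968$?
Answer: $13994$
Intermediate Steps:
$g{\left(S,x \right)} = 9 + 18 S$
$\left(-4263 + g{\left(-40,14 \right)}\right) + 18968 = \left(-4263 + \left(9 + 18 \left(-40\right)\right)\right) + 18968 = \left(-4263 + \left(9 - 720\right)\right) + 18968 = \left(-4263 - 711\right) + 18968 = -4974 + 18968 = 13994$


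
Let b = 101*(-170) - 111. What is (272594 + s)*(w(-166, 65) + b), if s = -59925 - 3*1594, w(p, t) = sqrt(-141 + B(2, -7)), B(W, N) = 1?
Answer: -3592495247 + 415774*I*sqrt(35) ≈ -3.5925e+9 + 2.4598e+6*I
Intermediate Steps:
w(p, t) = 2*I*sqrt(35) (w(p, t) = sqrt(-141 + 1) = sqrt(-140) = 2*I*sqrt(35))
s = -64707 (s = -59925 - 4782 = -64707)
b = -17281 (b = -17170 - 111 = -17281)
(272594 + s)*(w(-166, 65) + b) = (272594 - 64707)*(2*I*sqrt(35) - 17281) = 207887*(-17281 + 2*I*sqrt(35)) = -3592495247 + 415774*I*sqrt(35)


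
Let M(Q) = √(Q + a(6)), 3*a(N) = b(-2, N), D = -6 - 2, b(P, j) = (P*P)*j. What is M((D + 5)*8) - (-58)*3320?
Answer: 192560 + 4*I ≈ 1.9256e+5 + 4.0*I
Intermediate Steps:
b(P, j) = j*P² (b(P, j) = P²*j = j*P²)
D = -8
a(N) = 4*N/3 (a(N) = (N*(-2)²)/3 = (N*4)/3 = (4*N)/3 = 4*N/3)
M(Q) = √(8 + Q) (M(Q) = √(Q + (4/3)*6) = √(Q + 8) = √(8 + Q))
M((D + 5)*8) - (-58)*3320 = √(8 + (-8 + 5)*8) - (-58)*3320 = √(8 - 3*8) - 1*(-192560) = √(8 - 24) + 192560 = √(-16) + 192560 = 4*I + 192560 = 192560 + 4*I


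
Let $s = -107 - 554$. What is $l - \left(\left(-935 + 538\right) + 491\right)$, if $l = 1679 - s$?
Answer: $2246$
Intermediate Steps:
$s = -661$ ($s = -107 - 554 = -661$)
$l = 2340$ ($l = 1679 - -661 = 1679 + 661 = 2340$)
$l - \left(\left(-935 + 538\right) + 491\right) = 2340 - \left(\left(-935 + 538\right) + 491\right) = 2340 - \left(-397 + 491\right) = 2340 - 94 = 2246$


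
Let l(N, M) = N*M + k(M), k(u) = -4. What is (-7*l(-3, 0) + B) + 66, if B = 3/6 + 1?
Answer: 191/2 ≈ 95.500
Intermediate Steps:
l(N, M) = -4 + M*N (l(N, M) = N*M - 4 = M*N - 4 = -4 + M*N)
B = 3/2 (B = 3*(1/6) + 1 = 1/2 + 1 = 3/2 ≈ 1.5000)
(-7*l(-3, 0) + B) + 66 = (-7*(-4 + 0*(-3)) + 3/2) + 66 = (-7*(-4 + 0) + 3/2) + 66 = (-7*(-4) + 3/2) + 66 = (28 + 3/2) + 66 = 59/2 + 66 = 191/2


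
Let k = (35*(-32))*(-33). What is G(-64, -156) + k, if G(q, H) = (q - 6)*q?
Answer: 41440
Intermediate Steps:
G(q, H) = q*(-6 + q) (G(q, H) = (-6 + q)*q = q*(-6 + q))
k = 36960 (k = -1120*(-33) = 36960)
G(-64, -156) + k = -64*(-6 - 64) + 36960 = -64*(-70) + 36960 = 4480 + 36960 = 41440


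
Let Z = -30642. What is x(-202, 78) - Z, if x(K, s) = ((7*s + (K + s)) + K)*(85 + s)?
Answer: 66502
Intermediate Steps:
x(K, s) = (85 + s)*(2*K + 8*s) (x(K, s) = ((K + 8*s) + K)*(85 + s) = (2*K + 8*s)*(85 + s) = (85 + s)*(2*K + 8*s))
x(-202, 78) - Z = (8*78**2 + 170*(-202) + 680*78 + 2*(-202)*78) - 1*(-30642) = (8*6084 - 34340 + 53040 - 31512) + 30642 = (48672 - 34340 + 53040 - 31512) + 30642 = 35860 + 30642 = 66502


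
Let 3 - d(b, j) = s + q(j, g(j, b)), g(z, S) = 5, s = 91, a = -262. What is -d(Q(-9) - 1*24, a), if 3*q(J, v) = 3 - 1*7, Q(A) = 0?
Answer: 260/3 ≈ 86.667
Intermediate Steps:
q(J, v) = -4/3 (q(J, v) = (3 - 1*7)/3 = (3 - 7)/3 = (1/3)*(-4) = -4/3)
d(b, j) = -260/3 (d(b, j) = 3 - (91 - 4/3) = 3 - 1*269/3 = 3 - 269/3 = -260/3)
-d(Q(-9) - 1*24, a) = -1*(-260/3) = 260/3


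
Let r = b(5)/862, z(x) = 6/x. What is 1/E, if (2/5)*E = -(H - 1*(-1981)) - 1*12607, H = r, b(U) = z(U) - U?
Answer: -1724/62874261 ≈ -2.7420e-5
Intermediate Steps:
b(U) = -U + 6/U (b(U) = 6/U - U = -U + 6/U)
r = -19/4310 (r = (-1*5 + 6/5)/862 = (-5 + 6*(⅕))*(1/862) = (-5 + 6/5)*(1/862) = -19/5*1/862 = -19/4310 ≈ -0.0044084)
H = -19/4310 ≈ -0.0044084
E = -62874261/1724 (E = 5*(-(-19/4310 - 1*(-1981)) - 1*12607)/2 = 5*(-(-19/4310 + 1981) - 12607)/2 = 5*(-1*8538091/4310 - 12607)/2 = 5*(-8538091/4310 - 12607)/2 = (5/2)*(-62874261/4310) = -62874261/1724 ≈ -36470.)
1/E = 1/(-62874261/1724) = -1724/62874261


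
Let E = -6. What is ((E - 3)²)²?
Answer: 6561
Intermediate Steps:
((E - 3)²)² = ((-6 - 3)²)² = ((-9)²)² = 81² = 6561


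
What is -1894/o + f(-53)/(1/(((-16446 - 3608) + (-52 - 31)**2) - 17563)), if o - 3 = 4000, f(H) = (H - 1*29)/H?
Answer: -10086443470/212159 ≈ -47542.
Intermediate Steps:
f(H) = (-29 + H)/H (f(H) = (H - 29)/H = (-29 + H)/H)
o = 4003 (o = 3 + 4000 = 4003)
-1894/o + f(-53)/(1/(((-16446 - 3608) + (-52 - 31)**2) - 17563)) = -1894/4003 + ((-29 - 53)/(-53))/(1/(((-16446 - 3608) + (-52 - 31)**2) - 17563)) = -1894*1/4003 + (-1/53*(-82))/(1/((-20054 + (-83)**2) - 17563)) = -1894/4003 + 82/(53*(1/((-20054 + 6889) - 17563))) = -1894/4003 + 82/(53*(1/(-13165 - 17563))) = -1894/4003 + 82/(53*(1/(-30728))) = -1894/4003 + 82/(53*(-1/30728)) = -1894/4003 + (82/53)*(-30728) = -1894/4003 - 2519696/53 = -10086443470/212159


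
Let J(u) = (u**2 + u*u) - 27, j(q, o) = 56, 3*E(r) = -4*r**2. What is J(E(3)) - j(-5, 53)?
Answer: 205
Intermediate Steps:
E(r) = -4*r**2/3 (E(r) = (-4*r**2)/3 = -4*r**2/3)
J(u) = -27 + 2*u**2 (J(u) = (u**2 + u**2) - 27 = 2*u**2 - 27 = -27 + 2*u**2)
J(E(3)) - j(-5, 53) = (-27 + 2*(-4/3*3**2)**2) - 1*56 = (-27 + 2*(-4/3*9)**2) - 56 = (-27 + 2*(-12)**2) - 56 = (-27 + 2*144) - 56 = (-27 + 288) - 56 = 261 - 56 = 205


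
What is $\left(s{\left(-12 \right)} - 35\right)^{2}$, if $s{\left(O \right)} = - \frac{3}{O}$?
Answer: $\frac{19321}{16} \approx 1207.6$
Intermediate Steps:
$\left(s{\left(-12 \right)} - 35\right)^{2} = \left(- \frac{3}{-12} - 35\right)^{2} = \left(\left(-3\right) \left(- \frac{1}{12}\right) - 35\right)^{2} = \left(\frac{1}{4} - 35\right)^{2} = \left(- \frac{139}{4}\right)^{2} = \frac{19321}{16}$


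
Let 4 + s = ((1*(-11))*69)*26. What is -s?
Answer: 19738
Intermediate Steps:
s = -19738 (s = -4 + ((1*(-11))*69)*26 = -4 - 11*69*26 = -4 - 759*26 = -4 - 19734 = -19738)
-s = -1*(-19738) = 19738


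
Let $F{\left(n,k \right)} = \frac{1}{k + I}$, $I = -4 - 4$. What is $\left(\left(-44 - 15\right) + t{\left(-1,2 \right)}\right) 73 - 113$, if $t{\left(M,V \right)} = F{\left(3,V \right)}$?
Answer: $- \frac{26593}{6} \approx -4432.2$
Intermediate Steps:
$I = -8$
$F{\left(n,k \right)} = \frac{1}{-8 + k}$ ($F{\left(n,k \right)} = \frac{1}{k - 8} = \frac{1}{-8 + k}$)
$t{\left(M,V \right)} = \frac{1}{-8 + V}$
$\left(\left(-44 - 15\right) + t{\left(-1,2 \right)}\right) 73 - 113 = \left(\left(-44 - 15\right) + \frac{1}{-8 + 2}\right) 73 - 113 = \left(-59 + \frac{1}{-6}\right) 73 - 113 = \left(-59 - \frac{1}{6}\right) 73 - 113 = \left(- \frac{355}{6}\right) 73 - 113 = - \frac{25915}{6} - 113 = - \frac{26593}{6}$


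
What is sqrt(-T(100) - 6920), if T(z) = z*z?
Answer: 6*I*sqrt(470) ≈ 130.08*I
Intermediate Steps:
T(z) = z**2
sqrt(-T(100) - 6920) = sqrt(-1*100**2 - 6920) = sqrt(-1*10000 - 6920) = sqrt(-10000 - 6920) = sqrt(-16920) = 6*I*sqrt(470)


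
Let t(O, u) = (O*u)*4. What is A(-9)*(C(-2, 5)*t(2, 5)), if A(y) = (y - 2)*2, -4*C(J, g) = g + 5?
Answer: 2200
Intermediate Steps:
C(J, g) = -5/4 - g/4 (C(J, g) = -(g + 5)/4 = -(5 + g)/4 = -5/4 - g/4)
t(O, u) = 4*O*u
A(y) = -4 + 2*y (A(y) = (-2 + y)*2 = -4 + 2*y)
A(-9)*(C(-2, 5)*t(2, 5)) = (-4 + 2*(-9))*((-5/4 - ¼*5)*(4*2*5)) = (-4 - 18)*((-5/4 - 5/4)*40) = -(-55)*40 = -22*(-100) = 2200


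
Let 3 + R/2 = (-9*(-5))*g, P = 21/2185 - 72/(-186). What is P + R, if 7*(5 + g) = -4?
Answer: -240406623/474145 ≈ -507.03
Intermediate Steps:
g = -39/7 (g = -5 + (⅐)*(-4) = -5 - 4/7 = -39/7 ≈ -5.5714)
P = 26871/67735 (P = 21*(1/2185) - 72*(-1/186) = 21/2185 + 12/31 = 26871/67735 ≈ 0.39671)
R = -3552/7 (R = -6 + 2*(-9*(-5)*(-39/7)) = -6 + 2*(45*(-39/7)) = -6 + 2*(-1755/7) = -6 - 3510/7 = -3552/7 ≈ -507.43)
P + R = 26871/67735 - 3552/7 = -240406623/474145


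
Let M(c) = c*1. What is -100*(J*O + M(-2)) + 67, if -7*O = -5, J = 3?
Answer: 369/7 ≈ 52.714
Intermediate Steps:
O = 5/7 (O = -⅐*(-5) = 5/7 ≈ 0.71429)
M(c) = c
-100*(J*O + M(-2)) + 67 = -100*(3*(5/7) - 2) + 67 = -100*(15/7 - 2) + 67 = -100*⅐ + 67 = -100/7 + 67 = 369/7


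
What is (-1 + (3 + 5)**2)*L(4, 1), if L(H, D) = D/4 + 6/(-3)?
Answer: -441/4 ≈ -110.25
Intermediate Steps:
L(H, D) = -2 + D/4 (L(H, D) = D*(1/4) + 6*(-1/3) = D/4 - 2 = -2 + D/4)
(-1 + (3 + 5)**2)*L(4, 1) = (-1 + (3 + 5)**2)*(-2 + (1/4)*1) = (-1 + 8**2)*(-2 + 1/4) = (-1 + 64)*(-7/4) = 63*(-7/4) = -441/4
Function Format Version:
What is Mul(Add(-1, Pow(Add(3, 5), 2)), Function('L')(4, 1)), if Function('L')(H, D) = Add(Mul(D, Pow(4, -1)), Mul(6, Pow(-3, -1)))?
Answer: Rational(-441, 4) ≈ -110.25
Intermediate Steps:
Function('L')(H, D) = Add(-2, Mul(Rational(1, 4), D)) (Function('L')(H, D) = Add(Mul(D, Rational(1, 4)), Mul(6, Rational(-1, 3))) = Add(Mul(Rational(1, 4), D), -2) = Add(-2, Mul(Rational(1, 4), D)))
Mul(Add(-1, Pow(Add(3, 5), 2)), Function('L')(4, 1)) = Mul(Add(-1, Pow(Add(3, 5), 2)), Add(-2, Mul(Rational(1, 4), 1))) = Mul(Add(-1, Pow(8, 2)), Add(-2, Rational(1, 4))) = Mul(Add(-1, 64), Rational(-7, 4)) = Mul(63, Rational(-7, 4)) = Rational(-441, 4)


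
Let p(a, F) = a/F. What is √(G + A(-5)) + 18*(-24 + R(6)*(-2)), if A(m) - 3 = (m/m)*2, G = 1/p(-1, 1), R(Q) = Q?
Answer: -646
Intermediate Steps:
G = -1 (G = 1/(-1/1) = 1/(-1*1) = 1/(-1) = -1)
A(m) = 5 (A(m) = 3 + (m/m)*2 = 3 + 1*2 = 3 + 2 = 5)
√(G + A(-5)) + 18*(-24 + R(6)*(-2)) = √(-1 + 5) + 18*(-24 + 6*(-2)) = √4 + 18*(-24 - 12) = 2 + 18*(-36) = 2 - 648 = -646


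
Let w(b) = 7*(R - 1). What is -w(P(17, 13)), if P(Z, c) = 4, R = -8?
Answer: 63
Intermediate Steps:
w(b) = -63 (w(b) = 7*(-8 - 1) = 7*(-9) = -63)
-w(P(17, 13)) = -1*(-63) = 63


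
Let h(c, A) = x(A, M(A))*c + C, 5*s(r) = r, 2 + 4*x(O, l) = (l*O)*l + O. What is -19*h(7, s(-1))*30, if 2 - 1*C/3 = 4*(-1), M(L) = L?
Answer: -201438/25 ≈ -8057.5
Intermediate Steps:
C = 18 (C = 6 - 12*(-1) = 6 - 3*(-4) = 6 + 12 = 18)
x(O, l) = -1/2 + O/4 + O*l**2/4 (x(O, l) = -1/2 + ((l*O)*l + O)/4 = -1/2 + ((O*l)*l + O)/4 = -1/2 + (O*l**2 + O)/4 = -1/2 + (O + O*l**2)/4 = -1/2 + (O/4 + O*l**2/4) = -1/2 + O/4 + O*l**2/4)
s(r) = r/5
h(c, A) = 18 + c*(-1/2 + A/4 + A**3/4) (h(c, A) = (-1/2 + A/4 + A*A**2/4)*c + 18 = (-1/2 + A/4 + A**3/4)*c + 18 = c*(-1/2 + A/4 + A**3/4) + 18 = 18 + c*(-1/2 + A/4 + A**3/4))
-19*h(7, s(-1))*30 = -19*(18 + (1/4)*7*(-2 + (1/5)*(-1) + ((1/5)*(-1))**3))*30 = -19*(18 + (1/4)*7*(-2 - 1/5 + (-1/5)**3))*30 = -19*(18 + (1/4)*7*(-2 - 1/5 - 1/125))*30 = -19*(18 + (1/4)*7*(-276/125))*30 = -19*(18 - 483/125)*30 = -19*1767/125*30 = -33573/125*30 = -201438/25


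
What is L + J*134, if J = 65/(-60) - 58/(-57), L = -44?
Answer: -2007/38 ≈ -52.816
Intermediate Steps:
J = -5/76 (J = 65*(-1/60) - 58*(-1/57) = -13/12 + 58/57 = -5/76 ≈ -0.065789)
L + J*134 = -44 - 5/76*134 = -44 - 335/38 = -2007/38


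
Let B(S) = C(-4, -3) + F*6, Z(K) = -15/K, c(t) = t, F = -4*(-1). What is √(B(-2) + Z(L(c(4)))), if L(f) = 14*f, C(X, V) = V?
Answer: 3*√1806/28 ≈ 4.5533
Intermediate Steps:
F = 4
B(S) = 21 (B(S) = -3 + 4*6 = -3 + 24 = 21)
√(B(-2) + Z(L(c(4)))) = √(21 - 15/(14*4)) = √(21 - 15/56) = √(1161/56) = 3*√1806/28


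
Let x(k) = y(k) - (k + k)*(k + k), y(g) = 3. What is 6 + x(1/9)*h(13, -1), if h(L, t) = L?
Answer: 3593/81 ≈ 44.358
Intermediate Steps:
x(k) = 3 - 4*k² (x(k) = 3 - (k + k)*(k + k) = 3 - 2*k*2*k = 3 - 4*k²)
6 + x(1/9)*h(13, -1) = 6 + (3 - 4*(1/9)²)*13 = 6 + (3 - 4*(⅑)²)*13 = 6 + (3 - 4*1/81)*13 = 6 + (3 - 4/81)*13 = 6 + (239/81)*13 = 6 + 3107/81 = 3593/81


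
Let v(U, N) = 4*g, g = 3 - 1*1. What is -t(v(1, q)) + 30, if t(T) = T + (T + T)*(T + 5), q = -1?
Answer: -186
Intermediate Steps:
g = 2 (g = 3 - 1 = 2)
v(U, N) = 8 (v(U, N) = 4*2 = 8)
t(T) = T + 2*T*(5 + T) (t(T) = T + (2*T)*(5 + T) = T + 2*T*(5 + T))
-t(v(1, q)) + 30 = -8*(11 + 2*8) + 30 = -8*(11 + 16) + 30 = -8*27 + 30 = -1*216 + 30 = -216 + 30 = -186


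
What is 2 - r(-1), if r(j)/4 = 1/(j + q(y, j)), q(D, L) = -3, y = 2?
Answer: 3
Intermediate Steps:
r(j) = 4/(-3 + j) (r(j) = 4/(j - 3) = 4/(-3 + j))
2 - r(-1) = 2 - 4/(-3 - 1) = 2 - 4/(-4) = 2 - 4*(-1)/4 = 2 - 1*(-1) = 2 + 1 = 3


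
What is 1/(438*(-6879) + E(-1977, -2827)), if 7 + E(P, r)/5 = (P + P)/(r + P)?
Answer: -2402/7237304989 ≈ -3.3189e-7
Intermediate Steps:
E(P, r) = -35 + 10*P/(P + r) (E(P, r) = -35 + 5*((P + P)/(r + P)) = -35 + 5*((2*P)/(P + r)) = -35 + 5*(2*P/(P + r)) = -35 + 10*P/(P + r))
1/(438*(-6879) + E(-1977, -2827)) = 1/(438*(-6879) + 5*(-7*(-2827) - 5*(-1977))/(-1977 - 2827)) = 1/(-3013002 + 5*(19789 + 9885)/(-4804)) = 1/(-3013002 + 5*(-1/4804)*29674) = 1/(-3013002 - 74185/2402) = 1/(-7237304989/2402) = -2402/7237304989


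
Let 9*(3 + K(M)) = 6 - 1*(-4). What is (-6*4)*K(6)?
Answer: 136/3 ≈ 45.333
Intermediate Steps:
K(M) = -17/9 (K(M) = -3 + (6 - 1*(-4))/9 = -3 + (6 + 4)/9 = -3 + (⅑)*10 = -3 + 10/9 = -17/9)
(-6*4)*K(6) = -6*4*(-17/9) = -24*(-17/9) = 136/3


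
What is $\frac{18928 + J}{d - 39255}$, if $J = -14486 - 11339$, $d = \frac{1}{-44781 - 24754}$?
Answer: $\frac{479582895}{2729596426} \approx 0.1757$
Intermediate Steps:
$d = - \frac{1}{69535}$ ($d = \frac{1}{-69535} = - \frac{1}{69535} \approx -1.4381 \cdot 10^{-5}$)
$J = -25825$
$\frac{18928 + J}{d - 39255} = \frac{18928 - 25825}{- \frac{1}{69535} - 39255} = - \frac{6897}{- \frac{2729596426}{69535}} = \left(-6897\right) \left(- \frac{69535}{2729596426}\right) = \frac{479582895}{2729596426}$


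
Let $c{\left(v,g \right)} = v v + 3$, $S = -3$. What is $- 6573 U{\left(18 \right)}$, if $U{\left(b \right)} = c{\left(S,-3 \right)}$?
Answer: $-78876$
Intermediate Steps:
$c{\left(v,g \right)} = 3 + v^{2}$ ($c{\left(v,g \right)} = v^{2} + 3 = 3 + v^{2}$)
$U{\left(b \right)} = 12$ ($U{\left(b \right)} = 3 + \left(-3\right)^{2} = 3 + 9 = 12$)
$- 6573 U{\left(18 \right)} = \left(-6573\right) 12 = -78876$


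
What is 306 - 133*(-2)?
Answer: 572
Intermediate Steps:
306 - 133*(-2) = 306 + 266 = 572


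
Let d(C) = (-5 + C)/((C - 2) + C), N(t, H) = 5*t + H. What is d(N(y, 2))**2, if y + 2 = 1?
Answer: 1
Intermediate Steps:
y = -1 (y = -2 + 1 = -1)
N(t, H) = H + 5*t
d(C) = (-5 + C)/(-2 + 2*C) (d(C) = (-5 + C)/((-2 + C) + C) = (-5 + C)/(-2 + 2*C))
d(N(y, 2))**2 = ((-5 + (2 + 5*(-1)))/(2*(-1 + (2 + 5*(-1)))))**2 = ((-5 + (2 - 5))/(2*(-1 + (2 - 5))))**2 = ((-5 - 3)/(2*(-1 - 3)))**2 = ((1/2)*(-8)/(-4))**2 = ((1/2)*(-1/4)*(-8))**2 = 1**2 = 1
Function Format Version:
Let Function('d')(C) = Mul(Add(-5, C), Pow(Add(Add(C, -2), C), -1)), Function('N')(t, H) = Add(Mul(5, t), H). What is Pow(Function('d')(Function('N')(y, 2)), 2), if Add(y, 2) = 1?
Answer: 1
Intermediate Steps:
y = -1 (y = Add(-2, 1) = -1)
Function('N')(t, H) = Add(H, Mul(5, t))
Function('d')(C) = Mul(Pow(Add(-2, Mul(2, C)), -1), Add(-5, C)) (Function('d')(C) = Mul(Add(-5, C), Pow(Add(Add(-2, C), C), -1)) = Mul(Add(-5, C), Pow(Add(-2, Mul(2, C)), -1)) = Mul(Pow(Add(-2, Mul(2, C)), -1), Add(-5, C)))
Pow(Function('d')(Function('N')(y, 2)), 2) = Pow(Mul(Rational(1, 2), Pow(Add(-1, Add(2, Mul(5, -1))), -1), Add(-5, Add(2, Mul(5, -1)))), 2) = Pow(Mul(Rational(1, 2), Pow(Add(-1, Add(2, -5)), -1), Add(-5, Add(2, -5))), 2) = Pow(Mul(Rational(1, 2), Pow(Add(-1, -3), -1), Add(-5, -3)), 2) = Pow(Mul(Rational(1, 2), Pow(-4, -1), -8), 2) = Pow(Mul(Rational(1, 2), Rational(-1, 4), -8), 2) = Pow(1, 2) = 1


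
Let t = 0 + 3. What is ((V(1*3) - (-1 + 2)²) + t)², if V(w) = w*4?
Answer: 196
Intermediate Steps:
V(w) = 4*w
t = 3
((V(1*3) - (-1 + 2)²) + t)² = ((4*(1*3) - (-1 + 2)²) + 3)² = ((4*3 - 1*1²) + 3)² = ((12 - 1*1) + 3)² = ((12 - 1) + 3)² = (11 + 3)² = 14² = 196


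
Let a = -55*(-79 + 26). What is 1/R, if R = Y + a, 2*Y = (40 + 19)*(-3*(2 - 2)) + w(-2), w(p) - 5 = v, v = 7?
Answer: 1/2921 ≈ 0.00034235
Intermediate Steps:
w(p) = 12 (w(p) = 5 + 7 = 12)
Y = 6 (Y = ((40 + 19)*(-3*(2 - 2)) + 12)/2 = (59*(-3*0) + 12)/2 = (59*0 + 12)/2 = (0 + 12)/2 = (½)*12 = 6)
a = 2915 (a = -55*(-53) = 2915)
R = 2921 (R = 6 + 2915 = 2921)
1/R = 1/2921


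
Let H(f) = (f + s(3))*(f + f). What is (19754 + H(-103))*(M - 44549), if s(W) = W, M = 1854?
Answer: -1722914030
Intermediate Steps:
H(f) = 2*f*(3 + f) (H(f) = (f + 3)*(f + f) = (3 + f)*(2*f) = 2*f*(3 + f))
(19754 + H(-103))*(M - 44549) = (19754 + 2*(-103)*(3 - 103))*(1854 - 44549) = (19754 + 2*(-103)*(-100))*(-42695) = (19754 + 20600)*(-42695) = 40354*(-42695) = -1722914030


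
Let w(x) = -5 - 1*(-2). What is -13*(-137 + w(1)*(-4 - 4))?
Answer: 1469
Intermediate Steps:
w(x) = -3 (w(x) = -5 + 2 = -3)
-13*(-137 + w(1)*(-4 - 4)) = -13*(-137 - 3*(-4 - 4)) = -13*(-137 - 3*(-8)) = -13*(-137 + 24) = -13*(-113) = 1469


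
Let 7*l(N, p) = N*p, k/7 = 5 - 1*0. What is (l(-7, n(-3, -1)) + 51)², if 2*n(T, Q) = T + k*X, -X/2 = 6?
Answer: 275625/4 ≈ 68906.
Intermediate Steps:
X = -12 (X = -2*6 = -12)
k = 35 (k = 7*(5 - 1*0) = 7*(5 + 0) = 7*5 = 35)
n(T, Q) = -210 + T/2 (n(T, Q) = (T + 35*(-12))/2 = (T - 420)/2 = (-420 + T)/2 = -210 + T/2)
l(N, p) = N*p/7 (l(N, p) = (N*p)/7 = N*p/7)
(l(-7, n(-3, -1)) + 51)² = ((⅐)*(-7)*(-210 + (½)*(-3)) + 51)² = ((⅐)*(-7)*(-210 - 3/2) + 51)² = ((⅐)*(-7)*(-423/2) + 51)² = (423/2 + 51)² = (525/2)² = 275625/4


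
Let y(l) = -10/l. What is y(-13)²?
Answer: 100/169 ≈ 0.59172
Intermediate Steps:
y(-13)² = (-10/(-13))² = (-10*(-1/13))² = (10/13)² = 100/169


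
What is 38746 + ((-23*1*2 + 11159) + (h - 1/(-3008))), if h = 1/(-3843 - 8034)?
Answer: 1781263440613/35726016 ≈ 49859.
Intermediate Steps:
h = -1/11877 (h = 1/(-11877) = -1/11877 ≈ -8.4196e-5)
38746 + ((-23*1*2 + 11159) + (h - 1/(-3008))) = 38746 + ((-23*1*2 + 11159) + (-1/11877 - 1/(-3008))) = 38746 + ((-23*2 + 11159) + (-1/11877 - 1*(-1/3008))) = 38746 + ((-46 + 11159) + (-1/11877 + 1/3008)) = 38746 + (11113 + 8869/35726016) = 38746 + 397023224677/35726016 = 1781263440613/35726016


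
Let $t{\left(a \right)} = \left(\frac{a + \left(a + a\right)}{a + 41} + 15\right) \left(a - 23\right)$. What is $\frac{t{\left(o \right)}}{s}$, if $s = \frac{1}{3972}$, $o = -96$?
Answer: $- \frac{526079484}{55} \approx -9.5651 \cdot 10^{6}$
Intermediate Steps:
$t{\left(a \right)} = \left(-23 + a\right) \left(15 + \frac{3 a}{41 + a}\right)$ ($t{\left(a \right)} = \left(\frac{a + 2 a}{41 + a} + 15\right) \left(-23 + a\right) = \left(\frac{3 a}{41 + a} + 15\right) \left(-23 + a\right) = \left(15 + \frac{3 a}{41 + a}\right) \left(-23 + a\right) = \left(-23 + a\right) \left(15 + \frac{3 a}{41 + a}\right)$)
$s = \frac{1}{3972} \approx 0.00025176$
$\frac{t{\left(o \right)}}{s} = \frac{3 \left(-4715 + 6 \left(-96\right)^{2} + 67 \left(-96\right)\right)}{41 - 96} \frac{1}{\frac{1}{3972}} = \frac{3 \left(-4715 + 6 \cdot 9216 - 6432\right)}{-55} \cdot 3972 = 3 \left(- \frac{1}{55}\right) \left(-4715 + 55296 - 6432\right) 3972 = 3 \left(- \frac{1}{55}\right) 44149 \cdot 3972 = \left(- \frac{132447}{55}\right) 3972 = - \frac{526079484}{55}$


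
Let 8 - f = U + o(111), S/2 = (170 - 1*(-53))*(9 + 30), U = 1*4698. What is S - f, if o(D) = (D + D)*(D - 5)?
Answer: 45616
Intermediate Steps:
o(D) = 2*D*(-5 + D) (o(D) = (2*D)*(-5 + D) = 2*D*(-5 + D))
U = 4698
S = 17394 (S = 2*((170 - 1*(-53))*(9 + 30)) = 2*((170 + 53)*39) = 2*(223*39) = 2*8697 = 17394)
f = -28222 (f = 8 - (4698 + 2*111*(-5 + 111)) = 8 - (4698 + 2*111*106) = 8 - (4698 + 23532) = 8 - 1*28230 = 8 - 28230 = -28222)
S - f = 17394 - 1*(-28222) = 17394 + 28222 = 45616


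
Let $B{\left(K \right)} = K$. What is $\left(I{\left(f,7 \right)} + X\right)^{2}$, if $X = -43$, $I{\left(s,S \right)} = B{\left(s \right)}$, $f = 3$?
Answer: $1600$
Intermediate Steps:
$I{\left(s,S \right)} = s$
$\left(I{\left(f,7 \right)} + X\right)^{2} = \left(3 - 43\right)^{2} = \left(-40\right)^{2} = 1600$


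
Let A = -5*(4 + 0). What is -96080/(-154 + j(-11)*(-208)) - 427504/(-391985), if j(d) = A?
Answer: -1634060808/71376905 ≈ -22.893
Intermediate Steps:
A = -20 (A = -5*4 = -20)
j(d) = -20
-96080/(-154 + j(-11)*(-208)) - 427504/(-391985) = -96080/(-154 - 20*(-208)) - 427504/(-391985) = -96080/(-154 + 4160) - 427504*(-1/391985) = -96080/4006 + 38864/35635 = -96080*1/4006 + 38864/35635 = -48040/2003 + 38864/35635 = -1634060808/71376905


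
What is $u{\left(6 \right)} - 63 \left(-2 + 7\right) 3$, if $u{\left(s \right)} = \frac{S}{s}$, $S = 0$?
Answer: $-945$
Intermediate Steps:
$u{\left(s \right)} = 0$ ($u{\left(s \right)} = \frac{0}{s} = 0$)
$u{\left(6 \right)} - 63 \left(-2 + 7\right) 3 = 0 - 63 \left(-2 + 7\right) 3 = 0 - 63 \cdot 5 \cdot 3 = 0 - 945 = -945$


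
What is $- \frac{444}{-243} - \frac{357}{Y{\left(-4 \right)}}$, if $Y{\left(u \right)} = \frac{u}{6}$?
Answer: $\frac{87047}{162} \approx 537.33$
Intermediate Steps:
$Y{\left(u \right)} = \frac{u}{6}$ ($Y{\left(u \right)} = u \frac{1}{6} = \frac{u}{6}$)
$- \frac{444}{-243} - \frac{357}{Y{\left(-4 \right)}} = - \frac{444}{-243} - \frac{357}{\frac{1}{6} \left(-4\right)} = \left(-444\right) \left(- \frac{1}{243}\right) - \frac{357}{- \frac{2}{3}} = \frac{148}{81} - - \frac{1071}{2} = \frac{148}{81} + \frac{1071}{2} = \frac{87047}{162}$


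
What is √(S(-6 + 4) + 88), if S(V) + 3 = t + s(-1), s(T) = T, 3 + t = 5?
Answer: √86 ≈ 9.2736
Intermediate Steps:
t = 2 (t = -3 + 5 = 2)
S(V) = -2 (S(V) = -3 + (2 - 1) = -3 + 1 = -2)
√(S(-6 + 4) + 88) = √(-2 + 88) = √86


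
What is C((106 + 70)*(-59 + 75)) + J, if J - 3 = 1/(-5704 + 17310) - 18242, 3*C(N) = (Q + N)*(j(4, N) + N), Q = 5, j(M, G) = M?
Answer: 30564412607/11606 ≈ 2.6335e+6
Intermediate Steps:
C(N) = (4 + N)*(5 + N)/3 (C(N) = ((5 + N)*(4 + N))/3 = ((4 + N)*(5 + N))/3 = (4 + N)*(5 + N)/3)
J = -211681833/11606 (J = 3 + (1/(-5704 + 17310) - 18242) = 3 + (1/11606 - 18242) = 3 - 211716651/11606 = -211681833/11606 ≈ -18239.)
C((106 + 70)*(-59 + 75)) + J = (20/3 + 3*((106 + 70)*(-59 + 75)) + ((106 + 70)*(-59 + 75))**2/3) - 211681833/11606 = (20/3 + 3*(176*16) + (176*16)**2/3) - 211681833/11606 = (20/3 + 3*2816 + (1/3)*2816**2) - 211681833/11606 = (20/3 + 8448 + (1/3)*7929856) - 211681833/11606 = (20/3 + 8448 + 7929856/3) - 211681833/11606 = 2651740 - 211681833/11606 = 30564412607/11606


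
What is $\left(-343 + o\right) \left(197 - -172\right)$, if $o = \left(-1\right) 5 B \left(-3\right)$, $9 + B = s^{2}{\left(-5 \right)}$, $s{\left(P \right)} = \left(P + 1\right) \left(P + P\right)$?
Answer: $8679618$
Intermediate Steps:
$s{\left(P \right)} = 2 P \left(1 + P\right)$ ($s{\left(P \right)} = \left(1 + P\right) 2 P = 2 P \left(1 + P\right)$)
$B = 1591$ ($B = -9 + \left(2 \left(-5\right) \left(1 - 5\right)\right)^{2} = -9 + \left(2 \left(-5\right) \left(-4\right)\right)^{2} = -9 + 40^{2} = -9 + 1600 = 1591$)
$o = 23865$ ($o = \left(-1\right) 5 \cdot 1591 \left(-3\right) = \left(-5\right) 1591 \left(-3\right) = \left(-7955\right) \left(-3\right) = 23865$)
$\left(-343 + o\right) \left(197 - -172\right) = \left(-343 + 23865\right) \left(197 - -172\right) = 23522 \left(197 + 172\right) = 23522 \cdot 369 = 8679618$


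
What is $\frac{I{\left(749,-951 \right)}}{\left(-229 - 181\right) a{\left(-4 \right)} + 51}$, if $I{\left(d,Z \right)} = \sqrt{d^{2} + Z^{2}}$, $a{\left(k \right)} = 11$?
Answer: $- \frac{\sqrt{1465402}}{4459} \approx -0.27148$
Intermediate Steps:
$I{\left(d,Z \right)} = \sqrt{Z^{2} + d^{2}}$
$\frac{I{\left(749,-951 \right)}}{\left(-229 - 181\right) a{\left(-4 \right)} + 51} = \frac{\sqrt{\left(-951\right)^{2} + 749^{2}}}{\left(-229 - 181\right) 11 + 51} = \frac{\sqrt{904401 + 561001}}{\left(-410\right) 11 + 51} = \frac{\sqrt{1465402}}{-4510 + 51} = \frac{\sqrt{1465402}}{-4459} = \sqrt{1465402} \left(- \frac{1}{4459}\right) = - \frac{\sqrt{1465402}}{4459}$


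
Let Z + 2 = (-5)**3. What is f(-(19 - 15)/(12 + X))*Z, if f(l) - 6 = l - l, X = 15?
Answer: -762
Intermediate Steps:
Z = -127 (Z = -2 + (-5)**3 = -2 - 125 = -127)
f(l) = 6 (f(l) = 6 + (l - l) = 6 + 0 = 6)
f(-(19 - 15)/(12 + X))*Z = 6*(-127) = -762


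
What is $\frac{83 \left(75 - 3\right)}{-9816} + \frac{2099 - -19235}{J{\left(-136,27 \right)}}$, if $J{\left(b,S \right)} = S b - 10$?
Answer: $- \frac{4821212}{752969} \approx -6.4029$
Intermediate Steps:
$J{\left(b,S \right)} = -10 + S b$
$\frac{83 \left(75 - 3\right)}{-9816} + \frac{2099 - -19235}{J{\left(-136,27 \right)}} = \frac{83 \left(75 - 3\right)}{-9816} + \frac{2099 - -19235}{-10 + 27 \left(-136\right)} = 83 \cdot 72 \left(- \frac{1}{9816}\right) + \frac{2099 + 19235}{-10 - 3672} = 5976 \left(- \frac{1}{9816}\right) + \frac{21334}{-3682} = - \frac{249}{409} + 21334 \left(- \frac{1}{3682}\right) = - \frac{249}{409} - \frac{10667}{1841} = - \frac{4821212}{752969}$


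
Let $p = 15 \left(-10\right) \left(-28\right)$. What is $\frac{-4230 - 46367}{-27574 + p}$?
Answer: $\frac{50597}{23374} \approx 2.1647$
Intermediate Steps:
$p = 4200$ ($p = \left(-150\right) \left(-28\right) = 4200$)
$\frac{-4230 - 46367}{-27574 + p} = \frac{-4230 - 46367}{-27574 + 4200} = - \frac{50597}{-23374} = \left(-50597\right) \left(- \frac{1}{23374}\right) = \frac{50597}{23374}$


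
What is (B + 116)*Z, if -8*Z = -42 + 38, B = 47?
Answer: 163/2 ≈ 81.500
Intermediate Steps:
Z = 1/2 (Z = -(-42 + 38)/8 = -1/8*(-4) = 1/2 ≈ 0.50000)
(B + 116)*Z = (47 + 116)*(1/2) = 163*(1/2) = 163/2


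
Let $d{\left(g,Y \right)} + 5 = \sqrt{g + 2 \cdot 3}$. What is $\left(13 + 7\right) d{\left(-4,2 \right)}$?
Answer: $-100 + 20 \sqrt{2} \approx -71.716$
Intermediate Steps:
$d{\left(g,Y \right)} = -5 + \sqrt{6 + g}$ ($d{\left(g,Y \right)} = -5 + \sqrt{g + 2 \cdot 3} = -5 + \sqrt{g + 6} = -5 + \sqrt{6 + g}$)
$\left(13 + 7\right) d{\left(-4,2 \right)} = \left(13 + 7\right) \left(-5 + \sqrt{6 - 4}\right) = 20 \left(-5 + \sqrt{2}\right) = -100 + 20 \sqrt{2}$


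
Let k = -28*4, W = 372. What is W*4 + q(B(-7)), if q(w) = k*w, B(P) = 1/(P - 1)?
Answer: 1502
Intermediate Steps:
k = -112
B(P) = 1/(-1 + P)
q(w) = -112*w
W*4 + q(B(-7)) = 372*4 - 112/(-1 - 7) = 1488 - 112/(-8) = 1488 - 112*(-⅛) = 1488 + 14 = 1502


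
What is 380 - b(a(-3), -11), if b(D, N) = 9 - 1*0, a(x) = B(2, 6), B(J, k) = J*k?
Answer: 371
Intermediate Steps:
a(x) = 12 (a(x) = 2*6 = 12)
b(D, N) = 9 (b(D, N) = 9 + 0 = 9)
380 - b(a(-3), -11) = 380 - 1*9 = 380 - 9 = 371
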